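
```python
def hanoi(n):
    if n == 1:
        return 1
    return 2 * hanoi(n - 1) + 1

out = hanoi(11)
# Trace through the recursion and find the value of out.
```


hanoi(11)
= 2 * hanoi(10) + 1
= 2 * (2 * hanoi(9) + 1) + 1
= 2 * (2 * (2 * hanoi(8) + 1) + 1) + 1
= 2 * (2 * (2 * (2 * hanoi(7) + 1) + 1) + 1) + 1
= 2 * (2 * (2 * (2 * (2 * hanoi(6) + 1) + 1) + 1) + 1) + 1
= 2 * (2 * (2 * (2 * (2 * (2 * hanoi(5) + 1) + 1) + 1) + 1) + 1) + 1
= 2 * (2 * (2 * (2 * (2 * (2 * (2 * hanoi(4) + 1) + 1) + 1) + 1) + 1) + 1) + 1
= 2 * (2 * (2 * (2 * (2 * (2 * (2 * (2 * hanoi(3) + 1) + 1) + 1) + 1) + 1) + 1) + 1) + 1
= 2 * (2 * (2 * (2 * (2 * (2 * (2 * (2 * (2 * hanoi(2) + 1) + 1) + 1) + 1) + 1) + 1) + 1) + 1) + 1
= 2 * (2 * (2 * (2 * (2 * (2 * (2 * (2 * (2 * (2 * hanoi(1) + 1) + 1) + 1) + 1) + 1) + 1) + 1) + 1) + 1) + 1
Now compute bottom-up:
hanoi(1) = 1
hanoi(2) = 2 * 1 + 1 = 3
hanoi(3) = 2 * 3 + 1 = 7
hanoi(4) = 2 * 7 + 1 = 15
hanoi(5) = 2 * 15 + 1 = 31
hanoi(6) = 2 * 31 + 1 = 63
hanoi(7) = 2 * 63 + 1 = 127
hanoi(8) = 2 * 127 + 1 = 255
hanoi(9) = 2 * 255 + 1 = 511
hanoi(10) = 2 * 511 + 1 = 1023
hanoi(11) = 2 * 1023 + 1 = 2047
= 2047


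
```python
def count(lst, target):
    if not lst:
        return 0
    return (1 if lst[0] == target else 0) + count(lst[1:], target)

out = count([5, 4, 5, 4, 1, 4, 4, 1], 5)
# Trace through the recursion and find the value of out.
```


count([5, 4, 5, 4, 1, 4, 4, 1], 5)
lst[0]=5 == 5: 1 + count([4, 5, 4, 1, 4, 4, 1], 5)
lst[0]=4 != 5: 0 + count([5, 4, 1, 4, 4, 1], 5)
lst[0]=5 == 5: 1 + count([4, 1, 4, 4, 1], 5)
lst[0]=4 != 5: 0 + count([1, 4, 4, 1], 5)
lst[0]=1 != 5: 0 + count([4, 4, 1], 5)
lst[0]=4 != 5: 0 + count([4, 1], 5)
lst[0]=4 != 5: 0 + count([1], 5)
lst[0]=1 != 5: 0 + count([], 5)
= 2


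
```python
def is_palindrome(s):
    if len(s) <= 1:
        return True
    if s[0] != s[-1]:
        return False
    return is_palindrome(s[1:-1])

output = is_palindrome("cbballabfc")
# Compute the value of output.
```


is_palindrome("cbballabfc")
"cbballabfc": s[0]='c' == s[-1]='c' -> is_palindrome("bballabf")
"bballabf": s[0]='b' != s[-1]='f' -> False
= False


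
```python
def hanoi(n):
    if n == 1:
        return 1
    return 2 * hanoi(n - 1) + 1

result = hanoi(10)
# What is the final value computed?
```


hanoi(10)
= 2 * hanoi(9) + 1
= 2 * (2 * hanoi(8) + 1) + 1
= 2 * (2 * (2 * hanoi(7) + 1) + 1) + 1
= 2 * (2 * (2 * (2 * hanoi(6) + 1) + 1) + 1) + 1
= 2 * (2 * (2 * (2 * (2 * hanoi(5) + 1) + 1) + 1) + 1) + 1
= 2 * (2 * (2 * (2 * (2 * (2 * hanoi(4) + 1) + 1) + 1) + 1) + 1) + 1
= 2 * (2 * (2 * (2 * (2 * (2 * (2 * hanoi(3) + 1) + 1) + 1) + 1) + 1) + 1) + 1
= 2 * (2 * (2 * (2 * (2 * (2 * (2 * (2 * hanoi(2) + 1) + 1) + 1) + 1) + 1) + 1) + 1) + 1
= 2 * (2 * (2 * (2 * (2 * (2 * (2 * (2 * (2 * hanoi(1) + 1) + 1) + 1) + 1) + 1) + 1) + 1) + 1) + 1
Now compute bottom-up:
hanoi(1) = 1
hanoi(2) = 2 * 1 + 1 = 3
hanoi(3) = 2 * 3 + 1 = 7
hanoi(4) = 2 * 7 + 1 = 15
hanoi(5) = 2 * 15 + 1 = 31
hanoi(6) = 2 * 31 + 1 = 63
hanoi(7) = 2 * 63 + 1 = 127
hanoi(8) = 2 * 127 + 1 = 255
hanoi(9) = 2 * 255 + 1 = 511
hanoi(10) = 2 * 511 + 1 = 1023
= 1023


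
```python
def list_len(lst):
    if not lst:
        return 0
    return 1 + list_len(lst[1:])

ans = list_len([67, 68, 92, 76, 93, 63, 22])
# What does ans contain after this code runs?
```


list_len([67, 68, 92, 76, 93, 63, 22])
= 1 + list_len([68, 92, 76, 93, 63, 22])
= 1 + 1 + list_len([92, 76, 93, 63, 22])
= 1 + 1 + 1 + list_len([76, 93, 63, 22])
= 1 + 1 + 1 + 1 + list_len([93, 63, 22])
= 1 + 1 + 1 + 1 + 1 + list_len([63, 22])
= 1 + 1 + 1 + 1 + 1 + 1 + list_len([22])
= 1 + 1 + 1 + 1 + 1 + 1 + 1 + list_len([])
= 1 + 1 + 1 + 1 + 1 + 1 + 1 + 0
= 7


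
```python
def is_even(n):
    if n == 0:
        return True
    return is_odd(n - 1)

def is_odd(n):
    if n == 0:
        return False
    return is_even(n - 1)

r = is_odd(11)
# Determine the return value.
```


is_odd(11)
= is_even(10)
= is_odd(9)
= is_even(8)
= is_odd(7)
= is_even(6)
= is_odd(5)
= is_even(4)
= is_odd(3)
= is_even(2)
= is_odd(1)
= is_even(0)
n == 0: return True
= True


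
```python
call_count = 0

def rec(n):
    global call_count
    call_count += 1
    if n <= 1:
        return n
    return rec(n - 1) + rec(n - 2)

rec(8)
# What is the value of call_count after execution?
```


rec(8) calls rec(7) and rec(6); each non-base call branches into two more.
Let C(k) = total number of calls made by rec(k), including the call to rec(k) itself.
Base cases: C(0) = 1, C(1) = 1
Recurrence: C(k) = 1 + C(k-1) + C(k-2)
  C(2) = 1 + C(1) + C(0) = 1 + 1 + 1 = 3
  C(3) = 1 + C(2) + C(1) = 1 + 3 + 1 = 5
  C(4) = 1 + C(3) + C(2) = 1 + 5 + 3 = 9
  C(5) = 1 + C(4) + C(3) = 1 + 9 + 5 = 15
  C(6) = 1 + C(5) + C(4) = 1 + 15 + 9 = 25
  C(7) = 1 + C(6) + C(5) = 1 + 25 + 15 = 41
  C(8) = 1 + C(7) + C(6) = 1 + 41 + 25 = 67
Total calls = C(8) = 67


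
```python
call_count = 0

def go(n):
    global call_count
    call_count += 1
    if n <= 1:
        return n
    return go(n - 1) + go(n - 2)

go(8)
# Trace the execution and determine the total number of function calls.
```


go(8) calls go(7) and go(6); each non-base call branches into two more.
Let C(k) = total number of calls made by go(k), including the call to go(k) itself.
Base cases: C(0) = 1, C(1) = 1
Recurrence: C(k) = 1 + C(k-1) + C(k-2)
  C(2) = 1 + C(1) + C(0) = 1 + 1 + 1 = 3
  C(3) = 1 + C(2) + C(1) = 1 + 3 + 1 = 5
  C(4) = 1 + C(3) + C(2) = 1 + 5 + 3 = 9
  C(5) = 1 + C(4) + C(3) = 1 + 9 + 5 = 15
  C(6) = 1 + C(5) + C(4) = 1 + 15 + 9 = 25
  C(7) = 1 + C(6) + C(5) = 1 + 25 + 15 = 41
  C(8) = 1 + C(7) + C(6) = 1 + 41 + 25 = 67
Total calls = C(8) = 67


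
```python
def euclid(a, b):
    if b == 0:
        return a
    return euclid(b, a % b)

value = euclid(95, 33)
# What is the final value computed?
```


euclid(95, 33)
= euclid(33, 95 % 33) = euclid(33, 29)
= euclid(29, 33 % 29) = euclid(29, 4)
= euclid(4, 29 % 4) = euclid(4, 1)
= euclid(1, 4 % 1) = euclid(1, 0)
b == 0, return a = 1


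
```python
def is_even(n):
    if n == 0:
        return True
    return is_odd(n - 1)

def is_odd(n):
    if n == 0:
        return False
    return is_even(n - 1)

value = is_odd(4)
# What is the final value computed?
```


is_odd(4)
= is_even(3)
= is_odd(2)
= is_even(1)
= is_odd(0)
n == 0: return False
= False


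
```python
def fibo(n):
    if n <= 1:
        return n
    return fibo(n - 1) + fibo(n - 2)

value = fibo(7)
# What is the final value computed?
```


fibo(7)
= fibo(6) + fibo(5)
= (fibo(5) + fibo(4)) + fibo(5)
Computing bottom-up: fibo(0)=0, fibo(1)=1, fibo(2)=1, fibo(3)=2, fibo(4)=3, fibo(5)=5, fibo(6)=8, fibo(7)=13
= 13


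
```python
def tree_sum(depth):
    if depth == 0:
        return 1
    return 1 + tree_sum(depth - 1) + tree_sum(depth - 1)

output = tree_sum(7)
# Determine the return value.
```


tree_sum(7)
= 1 + tree_sum(6) + tree_sum(6)
= 1 + 2 * tree_sum(6)
tree_sum(k) = 2^(k+1) - 1
tree_sum(0) = 1
tree_sum(1) = 3
tree_sum(2) = 7
tree_sum(3) = 15
tree_sum(4) = 31
tree_sum(7) = 2^8 - 1 = 255


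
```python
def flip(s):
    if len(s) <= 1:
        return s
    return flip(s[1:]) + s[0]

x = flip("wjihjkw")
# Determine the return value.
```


flip("wjihjkw")
= flip("jihjkw") + "w"
= flip("ihjkw") + "j" + "w"
= flip("hjkw") + "i" + "j" + "w"
= flip("jkw") + "h" + "i" + "j" + "w"
= flip("kw") + "j" + "h" + "i" + "j" + "w"
= flip("w") + "k" + "j" + "h" + "i" + "j" + "w"
= "w" + "k" + "j" + "h" + "i" + "j" + "w"
= "wkjhijw"


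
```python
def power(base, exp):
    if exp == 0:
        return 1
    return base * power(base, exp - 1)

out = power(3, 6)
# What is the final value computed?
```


power(3, 6)
= 3 * power(3, 5)
= 3 * 3 * power(3, 4)
= 3 * 3 * 3 * power(3, 3)
= 3 * 3 * 3 * 3 * power(3, 2)
= 3 * 3 * 3 * 3 * 3 * power(3, 1)
= 3 * 3 * 3 * 3 * 3 * 3 * power(3, 0)
= 3 * 3 * 3 * 3 * 3 * 3 * 1
= 729


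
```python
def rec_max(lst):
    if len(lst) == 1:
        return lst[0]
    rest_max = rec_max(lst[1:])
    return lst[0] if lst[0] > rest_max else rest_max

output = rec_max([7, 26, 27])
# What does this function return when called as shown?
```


rec_max([7, 26, 27])
= compare 7 with rec_max([26, 27])
= compare 26 with rec_max([27])
Base: rec_max([27]) = 27
compare 26 with 27: max = 27
compare 7 with 27: max = 27
= 27


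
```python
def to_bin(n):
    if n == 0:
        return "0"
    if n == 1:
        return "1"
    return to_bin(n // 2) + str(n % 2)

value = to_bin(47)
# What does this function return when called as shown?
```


to_bin(47)
= to_bin(23) + "1"
= to_bin(11) + "1" + "1"
= to_bin(5) + "1" + "1" + "1"
= to_bin(2) + "1" + "1" + "1" + "1"
= to_bin(1) + "0" + "1" + "1" + "1" + "1"
= "1" + "0" + "1" + "1" + "1" + "1"
= "101111"


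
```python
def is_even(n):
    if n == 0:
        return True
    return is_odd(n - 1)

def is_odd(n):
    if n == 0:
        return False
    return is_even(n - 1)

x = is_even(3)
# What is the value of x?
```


is_even(3)
= is_odd(2)
= is_even(1)
= is_odd(0)
n == 0: return False
= False


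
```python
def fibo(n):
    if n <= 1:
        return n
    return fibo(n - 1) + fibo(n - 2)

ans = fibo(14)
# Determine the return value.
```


fibo(14)
= fibo(13) + fibo(12)
= (fibo(12) + fibo(11)) + fibo(12)
Computing bottom-up: fibo(0)=0, fibo(1)=1, fibo(2)=1, fibo(3)=2, fibo(4)=3, fibo(5)=5, fibo(6)=8, fibo(7)=13, fibo(8)=21, fibo(9)=34, fibo(10)=55, fibo(11)=89, fibo(12)=144, fibo(13)=233, fibo(14)=377
= 377


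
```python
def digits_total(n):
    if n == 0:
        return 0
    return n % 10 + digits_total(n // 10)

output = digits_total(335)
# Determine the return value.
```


digits_total(335)
= 5 + digits_total(33)
= 5 + 3 + digits_total(3)
= 5 + 3 + 3 + digits_total(0)
= 5 + 3 + 3 + 0
= 11


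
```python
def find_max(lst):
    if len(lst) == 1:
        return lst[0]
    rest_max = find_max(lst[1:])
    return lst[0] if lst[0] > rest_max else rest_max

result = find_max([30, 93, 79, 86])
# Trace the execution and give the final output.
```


find_max([30, 93, 79, 86])
= compare 30 with find_max([93, 79, 86])
= compare 93 with find_max([79, 86])
= compare 79 with find_max([86])
Base: find_max([86]) = 86
compare 79 with 86: max = 86
compare 93 with 86: max = 93
compare 30 with 93: max = 93
= 93


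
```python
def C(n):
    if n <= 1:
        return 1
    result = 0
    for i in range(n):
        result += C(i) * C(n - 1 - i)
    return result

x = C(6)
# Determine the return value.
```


C(6)
= sum of C(i) * C(6-1-i) for i in 0..5
First compute sub-values bottom-up:
  C(0) = 1, C(1) = 1
  C(2) = 1*1 + 1*1 = 2
  C(3) = 1*2 + 1*1 + 2*1 = 5
  C(4) = 1*5 + 1*2 + 2*1 + 5*1 = 14
  C(5) = 1*14 + 1*5 + 2*2 + 5*1 + 14*1 = 42
Now C(6):
  C(0)*C(5) = 1*42 = 42
  C(1)*C(4) = 1*14 = 14
  C(2)*C(3) = 2*5 = 10
  C(3)*C(2) = 5*2 = 10
  C(4)*C(1) = 14*1 = 14
  C(5)*C(0) = 42*1 = 42
= 42 + 14 + 10 + 10 + 14 + 42
= 132


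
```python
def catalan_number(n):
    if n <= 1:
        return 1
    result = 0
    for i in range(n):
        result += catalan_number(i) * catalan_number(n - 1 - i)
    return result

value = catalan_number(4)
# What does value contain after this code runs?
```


catalan_number(4)
= sum of catalan_number(i) * catalan_number(4-1-i) for i in 0..3
First compute sub-values bottom-up:
  catalan_number(0) = 1, catalan_number(1) = 1
  catalan_number(2) = 1*1 + 1*1 = 2
  catalan_number(3) = 1*2 + 1*1 + 2*1 = 5
Now catalan_number(4):
  catalan_number(0)*catalan_number(3) = 1*5 = 5
  catalan_number(1)*catalan_number(2) = 1*2 = 2
  catalan_number(2)*catalan_number(1) = 2*1 = 2
  catalan_number(3)*catalan_number(0) = 5*1 = 5
= 5 + 2 + 2 + 5
= 14


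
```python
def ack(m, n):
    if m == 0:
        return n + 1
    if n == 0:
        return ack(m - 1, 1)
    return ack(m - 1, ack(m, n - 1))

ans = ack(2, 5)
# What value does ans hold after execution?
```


ack(2, 5)
= ack(1, ack(2, 4))
First compute ack(2, 4) = 11
= ack(1, 11)
= 13


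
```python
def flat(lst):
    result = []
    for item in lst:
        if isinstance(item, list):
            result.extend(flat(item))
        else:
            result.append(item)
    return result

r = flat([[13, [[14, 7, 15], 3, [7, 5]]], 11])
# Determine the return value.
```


flat([[13, [[14, 7, 15], 3, [7, 5]]], 11])
Processing each element:
  [13, [[14, 7, 15], 3, [7, 5]]] is a list -> flat recursively -> [13, 14, 7, 15, 3, 7, 5]
  11 is not a list -> append 11
= [13, 14, 7, 15, 3, 7, 5, 11]


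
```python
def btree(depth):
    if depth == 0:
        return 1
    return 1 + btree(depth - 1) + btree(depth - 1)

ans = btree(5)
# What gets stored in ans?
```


btree(5)
= 1 + btree(4) + btree(4)
= 1 + 2 * btree(4)
btree(k) = 2^(k+1) - 1
btree(0) = 1
btree(1) = 3
btree(2) = 7
btree(3) = 15
btree(4) = 31
btree(5) = 2^6 - 1 = 63


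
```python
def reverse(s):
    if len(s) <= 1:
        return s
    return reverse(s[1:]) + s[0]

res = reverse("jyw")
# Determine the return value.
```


reverse("jyw")
= reverse("yw") + "j"
= reverse("w") + "y" + "j"
= "w" + "y" + "j"
= "wyj"


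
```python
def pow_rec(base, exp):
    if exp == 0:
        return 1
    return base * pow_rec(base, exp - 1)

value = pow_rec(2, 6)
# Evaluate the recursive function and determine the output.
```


pow_rec(2, 6)
= 2 * pow_rec(2, 5)
= 2 * 2 * pow_rec(2, 4)
= 2 * 2 * 2 * pow_rec(2, 3)
= 2 * 2 * 2 * 2 * pow_rec(2, 2)
= 2 * 2 * 2 * 2 * 2 * pow_rec(2, 1)
= 2 * 2 * 2 * 2 * 2 * 2 * pow_rec(2, 0)
= 2 * 2 * 2 * 2 * 2 * 2 * 1
= 64


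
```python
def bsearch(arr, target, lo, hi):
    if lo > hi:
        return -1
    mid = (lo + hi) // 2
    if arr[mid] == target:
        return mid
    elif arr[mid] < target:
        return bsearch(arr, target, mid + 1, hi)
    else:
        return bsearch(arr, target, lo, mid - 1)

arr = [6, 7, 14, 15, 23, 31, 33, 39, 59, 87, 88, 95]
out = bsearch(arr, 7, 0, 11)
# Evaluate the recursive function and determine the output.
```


bsearch(arr, 7, 0, 11)
lo=0, hi=11, mid=5, arr[mid]=31
31 > 7, search left half
lo=0, hi=4, mid=2, arr[mid]=14
14 > 7, search left half
lo=0, hi=1, mid=0, arr[mid]=6
6 < 7, search right half
lo=1, hi=1, mid=1, arr[mid]=7
arr[1] == 7, found at index 1
= 1


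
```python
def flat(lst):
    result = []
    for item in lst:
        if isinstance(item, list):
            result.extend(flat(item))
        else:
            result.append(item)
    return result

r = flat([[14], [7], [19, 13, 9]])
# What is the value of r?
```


flat([[14], [7], [19, 13, 9]])
Processing each element:
  [14] is a list -> flat recursively -> [14]
  [7] is a list -> flat recursively -> [7]
  [19, 13, 9] is a list -> flat recursively -> [19, 13, 9]
= [14, 7, 19, 13, 9]


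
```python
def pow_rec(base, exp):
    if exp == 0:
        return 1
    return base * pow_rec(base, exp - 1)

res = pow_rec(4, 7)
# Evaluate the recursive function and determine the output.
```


pow_rec(4, 7)
= 4 * pow_rec(4, 6)
= 4 * 4 * pow_rec(4, 5)
= 4 * 4 * 4 * pow_rec(4, 4)
= 4 * 4 * 4 * 4 * pow_rec(4, 3)
= 4 * 4 * 4 * 4 * 4 * pow_rec(4, 2)
= 4 * 4 * 4 * 4 * 4 * 4 * pow_rec(4, 1)
= 4 * 4 * 4 * 4 * 4 * 4 * 4 * pow_rec(4, 0)
= 4 * 4 * 4 * 4 * 4 * 4 * 4 * 1
= 16384


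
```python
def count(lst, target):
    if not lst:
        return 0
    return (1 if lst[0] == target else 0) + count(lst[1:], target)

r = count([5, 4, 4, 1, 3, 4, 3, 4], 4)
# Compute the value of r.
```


count([5, 4, 4, 1, 3, 4, 3, 4], 4)
lst[0]=5 != 4: 0 + count([4, 4, 1, 3, 4, 3, 4], 4)
lst[0]=4 == 4: 1 + count([4, 1, 3, 4, 3, 4], 4)
lst[0]=4 == 4: 1 + count([1, 3, 4, 3, 4], 4)
lst[0]=1 != 4: 0 + count([3, 4, 3, 4], 4)
lst[0]=3 != 4: 0 + count([4, 3, 4], 4)
lst[0]=4 == 4: 1 + count([3, 4], 4)
lst[0]=3 != 4: 0 + count([4], 4)
lst[0]=4 == 4: 1 + count([], 4)
= 4


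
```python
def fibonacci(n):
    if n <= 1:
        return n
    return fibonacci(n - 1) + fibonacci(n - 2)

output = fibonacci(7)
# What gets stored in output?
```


fibonacci(7)
= fibonacci(6) + fibonacci(5)
= (fibonacci(5) + fibonacci(4)) + fibonacci(5)
Computing bottom-up: fibonacci(0)=0, fibonacci(1)=1, fibonacci(2)=1, fibonacci(3)=2, fibonacci(4)=3, fibonacci(5)=5, fibonacci(6)=8, fibonacci(7)=13
= 13


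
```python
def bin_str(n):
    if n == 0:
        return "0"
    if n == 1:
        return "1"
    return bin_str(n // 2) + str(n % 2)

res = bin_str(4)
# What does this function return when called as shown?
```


bin_str(4)
= bin_str(2) + "0"
= bin_str(1) + "0" + "0"
= "1" + "0" + "0"
= "100"


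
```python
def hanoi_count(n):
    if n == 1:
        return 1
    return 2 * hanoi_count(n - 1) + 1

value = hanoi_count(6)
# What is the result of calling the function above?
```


hanoi_count(6)
= 2 * hanoi_count(5) + 1
= 2 * (2 * hanoi_count(4) + 1) + 1
= 2 * (2 * (2 * hanoi_count(3) + 1) + 1) + 1
= 2 * (2 * (2 * (2 * hanoi_count(2) + 1) + 1) + 1) + 1
= 2 * (2 * (2 * (2 * (2 * hanoi_count(1) + 1) + 1) + 1) + 1) + 1
Now compute bottom-up:
hanoi_count(1) = 1
hanoi_count(2) = 2 * 1 + 1 = 3
hanoi_count(3) = 2 * 3 + 1 = 7
hanoi_count(4) = 2 * 7 + 1 = 15
hanoi_count(5) = 2 * 15 + 1 = 31
hanoi_count(6) = 2 * 31 + 1 = 63
= 63


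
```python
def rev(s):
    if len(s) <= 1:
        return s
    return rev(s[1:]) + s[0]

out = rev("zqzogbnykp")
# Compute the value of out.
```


rev("zqzogbnykp")
= rev("qzogbnykp") + "z"
= rev("zogbnykp") + "q" + "z"
= rev("ogbnykp") + "z" + "q" + "z"
= rev("gbnykp") + "o" + "z" + "q" + "z"
= rev("bnykp") + "g" + "o" + "z" + "q" + "z"
= rev("nykp") + "b" + "g" + "o" + "z" + "q" + "z"
= rev("ykp") + "n" + "b" + "g" + "o" + "z" + "q" + "z"
= rev("kp") + "y" + "n" + "b" + "g" + "o" + "z" + "q" + "z"
= rev("p") + "k" + "y" + "n" + "b" + "g" + "o" + "z" + "q" + "z"
= "p" + "k" + "y" + "n" + "b" + "g" + "o" + "z" + "q" + "z"
= "pkynbgozqz"


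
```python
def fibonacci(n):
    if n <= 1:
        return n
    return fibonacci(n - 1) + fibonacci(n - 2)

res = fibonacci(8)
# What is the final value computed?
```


fibonacci(8)
= fibonacci(7) + fibonacci(6)
= (fibonacci(6) + fibonacci(5)) + fibonacci(6)
Computing bottom-up: fibonacci(0)=0, fibonacci(1)=1, fibonacci(2)=1, fibonacci(3)=2, fibonacci(4)=3, fibonacci(5)=5, fibonacci(6)=8, fibonacci(7)=13, fibonacci(8)=21
= 21


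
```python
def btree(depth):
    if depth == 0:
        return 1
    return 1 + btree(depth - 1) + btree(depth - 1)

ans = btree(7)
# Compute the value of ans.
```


btree(7)
= 1 + btree(6) + btree(6)
= 1 + 2 * btree(6)
btree(k) = 2^(k+1) - 1
btree(0) = 1
btree(1) = 3
btree(2) = 7
btree(3) = 15
btree(4) = 31
btree(7) = 2^8 - 1 = 255


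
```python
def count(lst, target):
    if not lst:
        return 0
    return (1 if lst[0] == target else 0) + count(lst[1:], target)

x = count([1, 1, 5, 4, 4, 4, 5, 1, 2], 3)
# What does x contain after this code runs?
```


count([1, 1, 5, 4, 4, 4, 5, 1, 2], 3)
lst[0]=1 != 3: 0 + count([1, 5, 4, 4, 4, 5, 1, 2], 3)
lst[0]=1 != 3: 0 + count([5, 4, 4, 4, 5, 1, 2], 3)
lst[0]=5 != 3: 0 + count([4, 4, 4, 5, 1, 2], 3)
lst[0]=4 != 3: 0 + count([4, 4, 5, 1, 2], 3)
lst[0]=4 != 3: 0 + count([4, 5, 1, 2], 3)
lst[0]=4 != 3: 0 + count([5, 1, 2], 3)
lst[0]=5 != 3: 0 + count([1, 2], 3)
lst[0]=1 != 3: 0 + count([2], 3)
lst[0]=2 != 3: 0 + count([], 3)
= 0


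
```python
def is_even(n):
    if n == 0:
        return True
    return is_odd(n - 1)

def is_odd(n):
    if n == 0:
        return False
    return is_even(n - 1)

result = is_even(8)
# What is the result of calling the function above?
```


is_even(8)
= is_odd(7)
= is_even(6)
= is_odd(5)
= is_even(4)
= is_odd(3)
= is_even(2)
= is_odd(1)
= is_even(0)
n == 0: return True
= True


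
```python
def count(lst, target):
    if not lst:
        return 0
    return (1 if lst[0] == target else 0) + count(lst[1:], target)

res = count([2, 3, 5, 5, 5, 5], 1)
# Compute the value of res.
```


count([2, 3, 5, 5, 5, 5], 1)
lst[0]=2 != 1: 0 + count([3, 5, 5, 5, 5], 1)
lst[0]=3 != 1: 0 + count([5, 5, 5, 5], 1)
lst[0]=5 != 1: 0 + count([5, 5, 5], 1)
lst[0]=5 != 1: 0 + count([5, 5], 1)
lst[0]=5 != 1: 0 + count([5], 1)
lst[0]=5 != 1: 0 + count([], 1)
= 0


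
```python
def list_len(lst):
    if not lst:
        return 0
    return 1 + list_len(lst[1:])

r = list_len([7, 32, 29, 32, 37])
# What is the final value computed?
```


list_len([7, 32, 29, 32, 37])
= 1 + list_len([32, 29, 32, 37])
= 1 + 1 + list_len([29, 32, 37])
= 1 + 1 + 1 + list_len([32, 37])
= 1 + 1 + 1 + 1 + list_len([37])
= 1 + 1 + 1 + 1 + 1 + list_len([])
= 1 + 1 + 1 + 1 + 1 + 0
= 5


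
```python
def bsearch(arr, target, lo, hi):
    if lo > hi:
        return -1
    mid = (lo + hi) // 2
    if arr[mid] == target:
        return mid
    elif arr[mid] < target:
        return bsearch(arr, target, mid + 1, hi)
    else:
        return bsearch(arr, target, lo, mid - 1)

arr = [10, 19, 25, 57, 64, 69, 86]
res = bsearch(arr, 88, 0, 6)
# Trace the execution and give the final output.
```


bsearch(arr, 88, 0, 6)
lo=0, hi=6, mid=3, arr[mid]=57
57 < 88, search right half
lo=4, hi=6, mid=5, arr[mid]=69
69 < 88, search right half
lo=6, hi=6, mid=6, arr[mid]=86
86 < 88, search right half
lo > hi, target not found, return -1
= -1


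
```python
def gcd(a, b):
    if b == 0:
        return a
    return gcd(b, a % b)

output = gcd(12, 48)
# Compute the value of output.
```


gcd(12, 48)
= gcd(48, 12 % 48) = gcd(48, 12)
= gcd(12, 48 % 12) = gcd(12, 0)
b == 0, return a = 12


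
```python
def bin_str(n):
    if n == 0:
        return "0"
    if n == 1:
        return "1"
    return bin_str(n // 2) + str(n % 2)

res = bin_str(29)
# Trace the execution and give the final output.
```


bin_str(29)
= bin_str(14) + "1"
= bin_str(7) + "0" + "1"
= bin_str(3) + "1" + "0" + "1"
= bin_str(1) + "1" + "1" + "0" + "1"
= "1" + "1" + "1" + "0" + "1"
= "11101"


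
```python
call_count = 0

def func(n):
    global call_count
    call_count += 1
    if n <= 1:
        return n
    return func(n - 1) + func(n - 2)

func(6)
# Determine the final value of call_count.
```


func(6) calls func(5) and func(4); each non-base call branches into two more.
Let C(k) = total number of calls made by func(k), including the call to func(k) itself.
Base cases: C(0) = 1, C(1) = 1
Recurrence: C(k) = 1 + C(k-1) + C(k-2)
  C(2) = 1 + C(1) + C(0) = 1 + 1 + 1 = 3
  C(3) = 1 + C(2) + C(1) = 1 + 3 + 1 = 5
  C(4) = 1 + C(3) + C(2) = 1 + 5 + 3 = 9
  C(5) = 1 + C(4) + C(3) = 1 + 9 + 5 = 15
  C(6) = 1 + C(5) + C(4) = 1 + 15 + 9 = 25
Total calls = C(6) = 25


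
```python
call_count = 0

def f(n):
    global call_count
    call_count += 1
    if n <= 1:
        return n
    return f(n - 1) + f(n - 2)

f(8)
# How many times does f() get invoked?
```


f(8) calls f(7) and f(6); each non-base call branches into two more.
Let C(k) = total number of calls made by f(k), including the call to f(k) itself.
Base cases: C(0) = 1, C(1) = 1
Recurrence: C(k) = 1 + C(k-1) + C(k-2)
  C(2) = 1 + C(1) + C(0) = 1 + 1 + 1 = 3
  C(3) = 1 + C(2) + C(1) = 1 + 3 + 1 = 5
  C(4) = 1 + C(3) + C(2) = 1 + 5 + 3 = 9
  C(5) = 1 + C(4) + C(3) = 1 + 9 + 5 = 15
  C(6) = 1 + C(5) + C(4) = 1 + 15 + 9 = 25
  C(7) = 1 + C(6) + C(5) = 1 + 25 + 15 = 41
  C(8) = 1 + C(7) + C(6) = 1 + 41 + 25 = 67
Total calls = C(8) = 67


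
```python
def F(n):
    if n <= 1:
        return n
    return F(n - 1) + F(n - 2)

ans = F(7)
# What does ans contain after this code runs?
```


F(7)
= F(6) + F(5)
= (F(5) + F(4)) + F(5)
Computing bottom-up: F(0)=0, F(1)=1, F(2)=1, F(3)=2, F(4)=3, F(5)=5, F(6)=8, F(7)=13
= 13


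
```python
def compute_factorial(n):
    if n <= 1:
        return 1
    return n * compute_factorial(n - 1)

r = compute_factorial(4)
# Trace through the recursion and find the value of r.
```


compute_factorial(4)
= 4 * compute_factorial(3)
= 4 * 3 * compute_factorial(2)
= 4 * 3 * 2 * compute_factorial(1)
= 4 * 3 * 2 * 1
= 24


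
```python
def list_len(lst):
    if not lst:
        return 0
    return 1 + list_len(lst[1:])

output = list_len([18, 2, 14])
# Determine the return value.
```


list_len([18, 2, 14])
= 1 + list_len([2, 14])
= 1 + 1 + list_len([14])
= 1 + 1 + 1 + list_len([])
= 1 + 1 + 1 + 0
= 3


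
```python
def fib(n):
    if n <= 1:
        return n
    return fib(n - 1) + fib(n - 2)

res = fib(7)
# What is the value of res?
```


fib(7)
= fib(6) + fib(5)
= (fib(5) + fib(4)) + fib(5)
Computing bottom-up: fib(0)=0, fib(1)=1, fib(2)=1, fib(3)=2, fib(4)=3, fib(5)=5, fib(6)=8, fib(7)=13
= 13


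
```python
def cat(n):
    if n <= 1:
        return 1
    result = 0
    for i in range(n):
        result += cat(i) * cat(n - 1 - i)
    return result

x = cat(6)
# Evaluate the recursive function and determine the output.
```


cat(6)
= sum of cat(i) * cat(6-1-i) for i in 0..5
First compute sub-values bottom-up:
  cat(0) = 1, cat(1) = 1
  cat(2) = 1*1 + 1*1 = 2
  cat(3) = 1*2 + 1*1 + 2*1 = 5
  cat(4) = 1*5 + 1*2 + 2*1 + 5*1 = 14
  cat(5) = 1*14 + 1*5 + 2*2 + 5*1 + 14*1 = 42
Now cat(6):
  cat(0)*cat(5) = 1*42 = 42
  cat(1)*cat(4) = 1*14 = 14
  cat(2)*cat(3) = 2*5 = 10
  cat(3)*cat(2) = 5*2 = 10
  cat(4)*cat(1) = 14*1 = 14
  cat(5)*cat(0) = 42*1 = 42
= 42 + 14 + 10 + 10 + 14 + 42
= 132


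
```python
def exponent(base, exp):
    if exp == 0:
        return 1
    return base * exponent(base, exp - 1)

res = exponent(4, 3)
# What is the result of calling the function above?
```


exponent(4, 3)
= 4 * exponent(4, 2)
= 4 * 4 * exponent(4, 1)
= 4 * 4 * 4 * exponent(4, 0)
= 4 * 4 * 4 * 1
= 64


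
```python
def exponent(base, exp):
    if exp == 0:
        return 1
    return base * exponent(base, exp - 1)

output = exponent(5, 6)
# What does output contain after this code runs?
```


exponent(5, 6)
= 5 * exponent(5, 5)
= 5 * 5 * exponent(5, 4)
= 5 * 5 * 5 * exponent(5, 3)
= 5 * 5 * 5 * 5 * exponent(5, 2)
= 5 * 5 * 5 * 5 * 5 * exponent(5, 1)
= 5 * 5 * 5 * 5 * 5 * 5 * exponent(5, 0)
= 5 * 5 * 5 * 5 * 5 * 5 * 1
= 15625


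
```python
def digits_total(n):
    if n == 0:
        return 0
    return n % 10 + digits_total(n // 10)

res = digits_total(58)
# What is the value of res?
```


digits_total(58)
= 8 + digits_total(5)
= 8 + 5 + digits_total(0)
= 8 + 5 + 0
= 13


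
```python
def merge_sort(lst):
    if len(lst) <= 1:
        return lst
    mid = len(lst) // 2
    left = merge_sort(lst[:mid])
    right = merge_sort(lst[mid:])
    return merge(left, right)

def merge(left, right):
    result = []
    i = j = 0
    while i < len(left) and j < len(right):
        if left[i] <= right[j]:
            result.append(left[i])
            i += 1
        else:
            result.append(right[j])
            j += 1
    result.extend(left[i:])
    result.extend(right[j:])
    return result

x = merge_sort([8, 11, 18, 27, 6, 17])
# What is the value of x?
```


merge_sort([8, 11, 18, 27, 6, 17])
Split into [8, 11, 18] and [27, 6, 17]
Left sorted: [8, 11, 18]
Right sorted: [6, 17, 27]
Merge [8, 11, 18] and [6, 17, 27]
= [6, 8, 11, 17, 18, 27]


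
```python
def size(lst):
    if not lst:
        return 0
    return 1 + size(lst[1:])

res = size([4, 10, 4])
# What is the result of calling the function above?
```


size([4, 10, 4])
= 1 + size([10, 4])
= 1 + 1 + size([4])
= 1 + 1 + 1 + size([])
= 1 + 1 + 1 + 0
= 3


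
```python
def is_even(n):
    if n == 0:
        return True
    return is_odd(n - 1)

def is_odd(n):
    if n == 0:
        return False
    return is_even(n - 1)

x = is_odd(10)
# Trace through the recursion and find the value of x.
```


is_odd(10)
= is_even(9)
= is_odd(8)
= is_even(7)
= is_odd(6)
= is_even(5)
= is_odd(4)
= is_even(3)
= is_odd(2)
= is_even(1)
= is_odd(0)
n == 0: return False
= False


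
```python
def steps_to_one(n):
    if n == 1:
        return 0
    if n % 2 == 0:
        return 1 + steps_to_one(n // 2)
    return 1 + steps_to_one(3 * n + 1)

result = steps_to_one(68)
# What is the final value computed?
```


steps_to_one(68)
68 is even -> steps_to_one(34)
34 is even -> steps_to_one(17)
17 is odd -> 3*17+1 = 52 -> steps_to_one(52)
52 is even -> steps_to_one(26)
26 is even -> steps_to_one(13)
13 is odd -> 3*13+1 = 40 -> steps_to_one(40)
40 is even -> steps_to_one(20)
20 is even -> steps_to_one(10)
10 is even -> steps_to_one(5)
5 is odd -> 3*5+1 = 16 -> steps_to_one(16)
16 is even -> steps_to_one(8)
8 is even -> steps_to_one(4)
4 is even -> steps_to_one(2)
2 is even -> steps_to_one(1)
Reached 1 after 14 steps
= 14


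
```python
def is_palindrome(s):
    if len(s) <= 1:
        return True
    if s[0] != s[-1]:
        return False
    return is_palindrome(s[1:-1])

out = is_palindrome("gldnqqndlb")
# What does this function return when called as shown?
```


is_palindrome("gldnqqndlb")
"gldnqqndlb": s[0]='g' != s[-1]='b' -> False
= False


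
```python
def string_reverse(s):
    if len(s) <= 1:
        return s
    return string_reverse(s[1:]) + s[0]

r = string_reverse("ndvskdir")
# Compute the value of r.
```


string_reverse("ndvskdir")
= string_reverse("dvskdir") + "n"
= string_reverse("vskdir") + "d" + "n"
= string_reverse("skdir") + "v" + "d" + "n"
= string_reverse("kdir") + "s" + "v" + "d" + "n"
= string_reverse("dir") + "k" + "s" + "v" + "d" + "n"
= string_reverse("ir") + "d" + "k" + "s" + "v" + "d" + "n"
= string_reverse("r") + "i" + "d" + "k" + "s" + "v" + "d" + "n"
= "r" + "i" + "d" + "k" + "s" + "v" + "d" + "n"
= "ridksvdn"


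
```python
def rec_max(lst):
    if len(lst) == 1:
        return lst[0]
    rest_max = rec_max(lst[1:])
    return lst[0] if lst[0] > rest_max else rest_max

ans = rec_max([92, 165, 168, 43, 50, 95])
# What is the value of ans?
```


rec_max([92, 165, 168, 43, 50, 95])
= compare 92 with rec_max([165, 168, 43, 50, 95])
= compare 165 with rec_max([168, 43, 50, 95])
= compare 168 with rec_max([43, 50, 95])
= compare 43 with rec_max([50, 95])
= compare 50 with rec_max([95])
Base: rec_max([95]) = 95
compare 50 with 95: max = 95
compare 43 with 95: max = 95
compare 168 with 95: max = 168
compare 165 with 168: max = 168
compare 92 with 168: max = 168
= 168


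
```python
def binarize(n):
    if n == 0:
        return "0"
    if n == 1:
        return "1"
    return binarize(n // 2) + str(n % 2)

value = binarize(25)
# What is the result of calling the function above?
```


binarize(25)
= binarize(12) + "1"
= binarize(6) + "0" + "1"
= binarize(3) + "0" + "0" + "1"
= binarize(1) + "1" + "0" + "0" + "1"
= "1" + "1" + "0" + "0" + "1"
= "11001"


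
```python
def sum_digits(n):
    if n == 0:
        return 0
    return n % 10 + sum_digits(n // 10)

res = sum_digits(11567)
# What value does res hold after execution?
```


sum_digits(11567)
= 7 + sum_digits(1156)
= 7 + 6 + sum_digits(115)
= 7 + 6 + 5 + sum_digits(11)
= 7 + 6 + 5 + 1 + sum_digits(1)
= 7 + 6 + 5 + 1 + 1 + sum_digits(0)
= 7 + 6 + 5 + 1 + 1 + 0
= 20


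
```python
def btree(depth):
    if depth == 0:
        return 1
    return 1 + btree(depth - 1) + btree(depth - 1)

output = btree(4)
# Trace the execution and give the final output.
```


btree(4)
= 1 + btree(3) + btree(3)
= 1 + 2 * btree(3)
btree(k) = 2^(k+1) - 1
btree(0) = 1
btree(1) = 3
btree(2) = 7
btree(3) = 15
btree(4) = 31
btree(4) = 2^5 - 1 = 31


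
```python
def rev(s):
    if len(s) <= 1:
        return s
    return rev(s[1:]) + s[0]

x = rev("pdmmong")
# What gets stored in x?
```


rev("pdmmong")
= rev("dmmong") + "p"
= rev("mmong") + "d" + "p"
= rev("mong") + "m" + "d" + "p"
= rev("ong") + "m" + "m" + "d" + "p"
= rev("ng") + "o" + "m" + "m" + "d" + "p"
= rev("g") + "n" + "o" + "m" + "m" + "d" + "p"
= "g" + "n" + "o" + "m" + "m" + "d" + "p"
= "gnommdp"


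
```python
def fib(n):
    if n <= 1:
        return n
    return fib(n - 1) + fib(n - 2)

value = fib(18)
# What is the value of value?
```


fib(18)
= fib(17) + fib(16)
= (fib(16) + fib(15)) + fib(16)
Computing bottom-up: fib(0)=0, fib(1)=1, fib(2)=1, fib(3)=2, fib(4)=3, fib(5)=5, fib(6)=8, fib(7)=13, fib(8)=21, fib(9)=34, fib(10)=55, fib(11)=89, fib(12)=144, fib(13)=233, fib(14)=377, fib(15)=610, fib(16)=987, fib(17)=1597, fib(18)=2584
= 2584


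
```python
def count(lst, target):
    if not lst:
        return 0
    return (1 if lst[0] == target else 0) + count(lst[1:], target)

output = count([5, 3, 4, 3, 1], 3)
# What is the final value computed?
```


count([5, 3, 4, 3, 1], 3)
lst[0]=5 != 3: 0 + count([3, 4, 3, 1], 3)
lst[0]=3 == 3: 1 + count([4, 3, 1], 3)
lst[0]=4 != 3: 0 + count([3, 1], 3)
lst[0]=3 == 3: 1 + count([1], 3)
lst[0]=1 != 3: 0 + count([], 3)
= 2


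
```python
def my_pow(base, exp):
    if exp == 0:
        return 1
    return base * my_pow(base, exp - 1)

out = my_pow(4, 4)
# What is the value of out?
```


my_pow(4, 4)
= 4 * my_pow(4, 3)
= 4 * 4 * my_pow(4, 2)
= 4 * 4 * 4 * my_pow(4, 1)
= 4 * 4 * 4 * 4 * my_pow(4, 0)
= 4 * 4 * 4 * 4 * 1
= 256


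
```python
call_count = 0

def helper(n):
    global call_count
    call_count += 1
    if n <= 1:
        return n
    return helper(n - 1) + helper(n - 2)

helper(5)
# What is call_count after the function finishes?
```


helper(5) calls helper(4) and helper(3); each non-base call branches into two more.
Let C(k) = total number of calls made by helper(k), including the call to helper(k) itself.
Base cases: C(0) = 1, C(1) = 1
Recurrence: C(k) = 1 + C(k-1) + C(k-2)
  C(2) = 1 + C(1) + C(0) = 1 + 1 + 1 = 3
  C(3) = 1 + C(2) + C(1) = 1 + 3 + 1 = 5
  C(4) = 1 + C(3) + C(2) = 1 + 5 + 3 = 9
  C(5) = 1 + C(4) + C(3) = 1 + 9 + 5 = 15
Total calls = C(5) = 15


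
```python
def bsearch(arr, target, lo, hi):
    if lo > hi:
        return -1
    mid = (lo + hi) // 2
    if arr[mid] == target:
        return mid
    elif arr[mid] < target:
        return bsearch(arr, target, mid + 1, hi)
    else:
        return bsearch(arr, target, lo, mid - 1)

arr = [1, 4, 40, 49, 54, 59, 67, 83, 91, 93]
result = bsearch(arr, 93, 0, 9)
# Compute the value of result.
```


bsearch(arr, 93, 0, 9)
lo=0, hi=9, mid=4, arr[mid]=54
54 < 93, search right half
lo=5, hi=9, mid=7, arr[mid]=83
83 < 93, search right half
lo=8, hi=9, mid=8, arr[mid]=91
91 < 93, search right half
lo=9, hi=9, mid=9, arr[mid]=93
arr[9] == 93, found at index 9
= 9


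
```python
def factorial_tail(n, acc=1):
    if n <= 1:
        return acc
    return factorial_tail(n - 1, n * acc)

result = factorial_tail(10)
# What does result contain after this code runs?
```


factorial_tail(10, 1)
= factorial_tail(9, 10 * 1) = factorial_tail(9, 10)
= factorial_tail(8, 9 * 10) = factorial_tail(8, 90)
= factorial_tail(7, 8 * 90) = factorial_tail(7, 720)
= factorial_tail(6, 7 * 720) = factorial_tail(6, 5040)
= factorial_tail(5, 6 * 5040) = factorial_tail(5, 30240)
= factorial_tail(4, 5 * 30240) = factorial_tail(4, 151200)
= factorial_tail(3, 4 * 151200) = factorial_tail(3, 604800)
= factorial_tail(2, 3 * 604800) = factorial_tail(2, 1814400)
= factorial_tail(1, 2 * 1814400) = factorial_tail(1, 3628800)
n <= 1, return acc = 3628800


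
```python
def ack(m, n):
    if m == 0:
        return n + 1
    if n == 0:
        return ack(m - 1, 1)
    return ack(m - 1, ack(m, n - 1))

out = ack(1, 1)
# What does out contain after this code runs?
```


ack(1, 1)
= ack(0, ack(1, 0))
First compute ack(1, 0) = 2
= ack(0, 2)
= 3


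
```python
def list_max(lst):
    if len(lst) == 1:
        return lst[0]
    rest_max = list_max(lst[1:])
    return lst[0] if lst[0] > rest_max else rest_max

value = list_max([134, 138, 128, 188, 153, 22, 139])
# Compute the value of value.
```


list_max([134, 138, 128, 188, 153, 22, 139])
= compare 134 with list_max([138, 128, 188, 153, 22, 139])
= compare 138 with list_max([128, 188, 153, 22, 139])
= compare 128 with list_max([188, 153, 22, 139])
= compare 188 with list_max([153, 22, 139])
= compare 153 with list_max([22, 139])
= compare 22 with list_max([139])
Base: list_max([139]) = 139
compare 22 with 139: max = 139
compare 153 with 139: max = 153
compare 188 with 153: max = 188
compare 128 with 188: max = 188
compare 138 with 188: max = 188
compare 134 with 188: max = 188
= 188


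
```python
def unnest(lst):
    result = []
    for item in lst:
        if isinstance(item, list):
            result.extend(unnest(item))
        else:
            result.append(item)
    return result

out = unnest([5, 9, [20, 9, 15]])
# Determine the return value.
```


unnest([5, 9, [20, 9, 15]])
Processing each element:
  5 is not a list -> append 5
  9 is not a list -> append 9
  [20, 9, 15] is a list -> unnest recursively -> [20, 9, 15]
= [5, 9, 20, 9, 15]


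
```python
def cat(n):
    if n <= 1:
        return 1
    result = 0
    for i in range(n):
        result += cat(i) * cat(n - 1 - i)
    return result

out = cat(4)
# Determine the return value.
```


cat(4)
= sum of cat(i) * cat(4-1-i) for i in 0..3
First compute sub-values bottom-up:
  cat(0) = 1, cat(1) = 1
  cat(2) = 1*1 + 1*1 = 2
  cat(3) = 1*2 + 1*1 + 2*1 = 5
Now cat(4):
  cat(0)*cat(3) = 1*5 = 5
  cat(1)*cat(2) = 1*2 = 2
  cat(2)*cat(1) = 2*1 = 2
  cat(3)*cat(0) = 5*1 = 5
= 5 + 2 + 2 + 5
= 14


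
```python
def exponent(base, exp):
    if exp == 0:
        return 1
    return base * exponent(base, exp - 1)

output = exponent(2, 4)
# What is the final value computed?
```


exponent(2, 4)
= 2 * exponent(2, 3)
= 2 * 2 * exponent(2, 2)
= 2 * 2 * 2 * exponent(2, 1)
= 2 * 2 * 2 * 2 * exponent(2, 0)
= 2 * 2 * 2 * 2 * 1
= 16


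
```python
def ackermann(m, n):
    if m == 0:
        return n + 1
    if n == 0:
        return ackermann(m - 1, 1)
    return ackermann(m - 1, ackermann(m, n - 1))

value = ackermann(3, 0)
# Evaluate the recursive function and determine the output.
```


ackermann(3, 0)
n == 0: return ackermann(2, 1)
= ackermann(2, 1) = 5
= 5


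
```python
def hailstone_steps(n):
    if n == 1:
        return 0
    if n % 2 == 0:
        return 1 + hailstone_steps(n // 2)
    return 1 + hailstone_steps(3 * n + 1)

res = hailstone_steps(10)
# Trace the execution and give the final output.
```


hailstone_steps(10)
10 is even -> hailstone_steps(5)
5 is odd -> 3*5+1 = 16 -> hailstone_steps(16)
16 is even -> hailstone_steps(8)
8 is even -> hailstone_steps(4)
4 is even -> hailstone_steps(2)
2 is even -> hailstone_steps(1)
Reached 1 after 6 steps
= 6


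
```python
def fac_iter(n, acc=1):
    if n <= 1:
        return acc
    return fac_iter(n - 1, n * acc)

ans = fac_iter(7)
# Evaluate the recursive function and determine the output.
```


fac_iter(7, 1)
= fac_iter(6, 7 * 1) = fac_iter(6, 7)
= fac_iter(5, 6 * 7) = fac_iter(5, 42)
= fac_iter(4, 5 * 42) = fac_iter(4, 210)
= fac_iter(3, 4 * 210) = fac_iter(3, 840)
= fac_iter(2, 3 * 840) = fac_iter(2, 2520)
= fac_iter(1, 2 * 2520) = fac_iter(1, 5040)
n <= 1, return acc = 5040


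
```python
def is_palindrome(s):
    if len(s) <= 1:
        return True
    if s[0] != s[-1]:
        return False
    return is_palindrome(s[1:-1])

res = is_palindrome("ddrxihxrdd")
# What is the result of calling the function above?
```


is_palindrome("ddrxihxrdd")
"ddrxihxrdd": s[0]='d' == s[-1]='d' -> is_palindrome("drxihxrd")
"drxihxrd": s[0]='d' == s[-1]='d' -> is_palindrome("rxihxr")
"rxihxr": s[0]='r' == s[-1]='r' -> is_palindrome("xihx")
"xihx": s[0]='x' == s[-1]='x' -> is_palindrome("ih")
"ih": s[0]='i' != s[-1]='h' -> False
= False


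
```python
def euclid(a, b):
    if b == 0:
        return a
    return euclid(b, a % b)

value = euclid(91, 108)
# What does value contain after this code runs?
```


euclid(91, 108)
= euclid(108, 91 % 108) = euclid(108, 91)
= euclid(91, 108 % 91) = euclid(91, 17)
= euclid(17, 91 % 17) = euclid(17, 6)
= euclid(6, 17 % 6) = euclid(6, 5)
= euclid(5, 6 % 5) = euclid(5, 1)
= euclid(1, 5 % 1) = euclid(1, 0)
b == 0, return a = 1


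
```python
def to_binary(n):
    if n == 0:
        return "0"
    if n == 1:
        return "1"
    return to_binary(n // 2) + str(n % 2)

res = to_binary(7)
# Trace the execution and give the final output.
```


to_binary(7)
= to_binary(3) + "1"
= to_binary(1) + "1" + "1"
= "1" + "1" + "1"
= "111"


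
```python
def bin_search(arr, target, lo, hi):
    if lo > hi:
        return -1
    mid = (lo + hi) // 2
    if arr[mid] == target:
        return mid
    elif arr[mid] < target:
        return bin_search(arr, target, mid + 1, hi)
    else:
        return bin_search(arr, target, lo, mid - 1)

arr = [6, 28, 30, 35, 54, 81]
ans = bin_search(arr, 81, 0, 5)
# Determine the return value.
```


bin_search(arr, 81, 0, 5)
lo=0, hi=5, mid=2, arr[mid]=30
30 < 81, search right half
lo=3, hi=5, mid=4, arr[mid]=54
54 < 81, search right half
lo=5, hi=5, mid=5, arr[mid]=81
arr[5] == 81, found at index 5
= 5
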